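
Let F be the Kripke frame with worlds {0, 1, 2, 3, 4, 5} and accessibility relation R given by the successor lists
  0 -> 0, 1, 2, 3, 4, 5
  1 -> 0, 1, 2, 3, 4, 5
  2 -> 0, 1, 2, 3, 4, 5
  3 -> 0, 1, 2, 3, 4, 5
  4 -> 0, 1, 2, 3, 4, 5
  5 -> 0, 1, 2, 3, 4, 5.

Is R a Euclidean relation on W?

Yes

Euclidean: yes — any two successors of a common world are R-related.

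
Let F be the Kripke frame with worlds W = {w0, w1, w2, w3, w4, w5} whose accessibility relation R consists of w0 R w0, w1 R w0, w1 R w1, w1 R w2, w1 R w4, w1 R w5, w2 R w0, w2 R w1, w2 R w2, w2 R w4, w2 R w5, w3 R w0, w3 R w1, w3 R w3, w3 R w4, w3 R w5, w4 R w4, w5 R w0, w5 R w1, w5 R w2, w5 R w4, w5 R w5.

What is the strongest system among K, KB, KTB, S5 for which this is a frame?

K

Symmetric (axiom B): no — w1 R w0 but not w0 R w1.
Reflexive (axiom T): yes — every world is R-related to itself.
Euclidean (axiom 5): no — w1 R w0 and w1 R w2, but not w0 R w2.
So F validates K; KB would additionally require R to be symmetric. The strongest is K.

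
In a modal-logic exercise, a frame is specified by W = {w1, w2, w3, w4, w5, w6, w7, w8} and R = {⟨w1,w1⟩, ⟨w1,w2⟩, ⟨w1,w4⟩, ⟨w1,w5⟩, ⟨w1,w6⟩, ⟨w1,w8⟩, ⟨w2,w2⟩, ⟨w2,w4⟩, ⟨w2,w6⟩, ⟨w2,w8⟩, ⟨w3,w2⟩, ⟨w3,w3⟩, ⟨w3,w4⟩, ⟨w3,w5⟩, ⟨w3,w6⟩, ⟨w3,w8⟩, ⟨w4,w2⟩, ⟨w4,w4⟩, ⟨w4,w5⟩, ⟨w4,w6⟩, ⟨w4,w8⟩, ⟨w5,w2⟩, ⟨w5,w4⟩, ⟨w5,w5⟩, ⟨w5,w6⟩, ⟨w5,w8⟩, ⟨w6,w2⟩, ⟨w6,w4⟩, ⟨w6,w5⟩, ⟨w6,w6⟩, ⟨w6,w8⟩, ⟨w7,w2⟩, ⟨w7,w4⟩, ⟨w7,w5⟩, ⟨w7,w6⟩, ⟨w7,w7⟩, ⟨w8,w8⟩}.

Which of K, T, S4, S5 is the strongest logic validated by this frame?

T

Reflexive (axiom T): yes — every world is R-related to itself.
Transitive (axiom 4): no — w2 R w4 and w4 R w5, but not w2 R w5.
Euclidean (axiom 5): no — w1 R w2 and w1 R w5, but not w2 R w5.
So F validates K, T; S4 would additionally require R to be transitive. The strongest is T.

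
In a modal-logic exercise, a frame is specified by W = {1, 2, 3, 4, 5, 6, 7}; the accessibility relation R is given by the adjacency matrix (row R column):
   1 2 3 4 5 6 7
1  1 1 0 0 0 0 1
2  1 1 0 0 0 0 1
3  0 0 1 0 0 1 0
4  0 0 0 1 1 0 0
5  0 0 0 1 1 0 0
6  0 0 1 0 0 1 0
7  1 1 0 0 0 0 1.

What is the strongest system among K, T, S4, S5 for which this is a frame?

Reflexive (axiom T): yes — every world is R-related to itself.
Transitive (axiom 4): yes — every two-step R-path is closed by a direct edge.
Euclidean (axiom 5): yes — any two successors of a common world are R-related.
So F validates K, T, S4, S5. The strongest is S5.

S5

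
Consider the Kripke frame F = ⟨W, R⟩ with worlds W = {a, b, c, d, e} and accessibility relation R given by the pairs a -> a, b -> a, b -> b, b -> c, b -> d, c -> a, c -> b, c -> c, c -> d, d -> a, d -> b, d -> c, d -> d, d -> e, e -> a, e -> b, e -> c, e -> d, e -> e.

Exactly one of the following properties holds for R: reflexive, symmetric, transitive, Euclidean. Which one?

Reflexive: yes — every world is R-related to itself.
Symmetric: no — b R a but not a R b.
Transitive: no — b R d and d R e, but not b R e.
Euclidean: no — b R a and b R c, but not a R c.
Only reflexive holds.

reflexive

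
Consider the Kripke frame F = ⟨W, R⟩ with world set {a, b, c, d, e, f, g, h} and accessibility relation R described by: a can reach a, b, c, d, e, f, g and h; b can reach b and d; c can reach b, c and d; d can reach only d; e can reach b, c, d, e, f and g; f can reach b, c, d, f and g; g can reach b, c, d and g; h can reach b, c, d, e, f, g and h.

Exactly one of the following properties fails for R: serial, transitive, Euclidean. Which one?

Serial: yes — every world has a successor (e.g. a R a).
Transitive: yes — every two-step R-path is closed by a direct edge.
Euclidean: no — a R b and a R c, but not b R c.
Only Euclidean fails.

Euclidean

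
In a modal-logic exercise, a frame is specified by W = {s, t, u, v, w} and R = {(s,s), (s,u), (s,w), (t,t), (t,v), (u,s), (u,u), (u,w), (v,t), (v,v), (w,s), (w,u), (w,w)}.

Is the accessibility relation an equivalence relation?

Reflexive: yes — every world is R-related to itself.
Symmetric: yes — every pair in R has its reverse in R.
Transitive: yes — every two-step R-path is closed by a direct edge.
So R is an equivalence relation.

Yes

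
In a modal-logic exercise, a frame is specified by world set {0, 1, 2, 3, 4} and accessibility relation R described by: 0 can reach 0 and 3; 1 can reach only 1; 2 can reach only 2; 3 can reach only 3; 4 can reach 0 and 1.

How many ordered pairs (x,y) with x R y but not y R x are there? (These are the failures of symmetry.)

3

Enumerating: (0,3), (4,0), (4,1).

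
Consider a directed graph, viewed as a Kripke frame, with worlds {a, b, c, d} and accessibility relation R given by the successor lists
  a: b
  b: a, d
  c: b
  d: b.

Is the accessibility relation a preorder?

Reflexive: no — a is not related to itself.
Transitive: no — a R b and b R d, but not a R d.
So R is not a preorder.

No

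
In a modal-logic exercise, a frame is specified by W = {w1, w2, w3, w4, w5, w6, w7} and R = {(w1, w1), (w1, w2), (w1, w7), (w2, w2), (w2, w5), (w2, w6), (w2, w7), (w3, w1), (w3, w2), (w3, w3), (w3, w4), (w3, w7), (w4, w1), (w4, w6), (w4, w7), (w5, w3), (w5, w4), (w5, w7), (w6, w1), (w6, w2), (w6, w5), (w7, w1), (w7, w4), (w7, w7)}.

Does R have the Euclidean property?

No

Euclidean: no — w1 R w7 and w1 R w2, but not w7 R w2.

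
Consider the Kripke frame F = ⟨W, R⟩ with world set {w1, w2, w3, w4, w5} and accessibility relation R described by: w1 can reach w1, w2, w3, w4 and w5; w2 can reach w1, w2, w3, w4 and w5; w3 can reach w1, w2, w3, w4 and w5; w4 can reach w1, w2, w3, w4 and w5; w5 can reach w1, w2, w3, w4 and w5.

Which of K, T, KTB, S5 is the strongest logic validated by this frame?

S5

Reflexive (axiom T): yes — every world is R-related to itself.
Symmetric (axiom B): yes — every pair in R has its reverse in R.
Euclidean (axiom 5): yes — any two successors of a common world are R-related.
So F validates K, T, KTB, S5. The strongest is S5.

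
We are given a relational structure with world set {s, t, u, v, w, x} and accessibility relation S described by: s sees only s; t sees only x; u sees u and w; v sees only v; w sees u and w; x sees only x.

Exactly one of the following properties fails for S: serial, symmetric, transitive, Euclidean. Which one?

symmetric

Serial: yes — every world has a successor (e.g. s S s).
Symmetric: no — t S x but not x S t.
Transitive: yes — every two-step S-path is closed by a direct edge.
Euclidean: yes — any two successors of a common world are S-related.
Only symmetric fails.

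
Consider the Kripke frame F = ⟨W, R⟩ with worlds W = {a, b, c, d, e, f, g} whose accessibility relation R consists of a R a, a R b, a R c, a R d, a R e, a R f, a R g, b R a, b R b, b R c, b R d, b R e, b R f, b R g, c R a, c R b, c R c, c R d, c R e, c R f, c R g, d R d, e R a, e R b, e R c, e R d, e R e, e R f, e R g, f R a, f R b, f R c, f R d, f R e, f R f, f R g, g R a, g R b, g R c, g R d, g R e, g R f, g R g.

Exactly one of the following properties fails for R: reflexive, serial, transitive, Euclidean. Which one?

Reflexive: yes — every world is R-related to itself.
Serial: yes — every world has a successor (e.g. a R a).
Transitive: yes — every two-step R-path is closed by a direct edge.
Euclidean: no — a R d and a R b, but not d R b.
Only Euclidean fails.

Euclidean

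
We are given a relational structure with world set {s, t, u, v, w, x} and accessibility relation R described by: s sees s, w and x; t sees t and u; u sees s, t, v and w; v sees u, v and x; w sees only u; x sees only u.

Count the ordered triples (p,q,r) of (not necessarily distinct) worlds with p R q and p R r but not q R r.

25

Enumerating: (s,w,s), (s,w,w), (s,w,x), (s,x,s), (s,x,w), (s,x,x), (t,u,u), (u,s,t), (u,s,v), (u,t,s), (u,t,v), (u,t,w), … and 13 more.
Total: 25.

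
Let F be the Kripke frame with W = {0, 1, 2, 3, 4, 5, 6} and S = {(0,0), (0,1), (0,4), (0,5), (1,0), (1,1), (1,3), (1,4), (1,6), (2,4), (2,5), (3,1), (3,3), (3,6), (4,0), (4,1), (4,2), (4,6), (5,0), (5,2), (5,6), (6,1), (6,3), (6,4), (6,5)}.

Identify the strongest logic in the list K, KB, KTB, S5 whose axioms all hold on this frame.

KB

Symmetric (axiom B): yes — every pair in S has its reverse in S.
Reflexive (axiom T): no — 2 is not related to itself.
Euclidean (axiom 5): no — 0 S 1 and 0 S 5, but not 1 S 5.
So F validates K, KB; KTB would additionally require S to be reflexive. The strongest is KB.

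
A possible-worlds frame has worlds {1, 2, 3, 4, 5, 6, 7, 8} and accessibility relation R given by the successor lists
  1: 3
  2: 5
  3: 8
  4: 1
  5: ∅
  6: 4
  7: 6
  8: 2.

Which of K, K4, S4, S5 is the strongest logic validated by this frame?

Transitive (axiom 4): no — 1 R 3 and 3 R 8, but not 1 R 8.
Reflexive (axiom T): no — 1 is not related to itself.
Euclidean (axiom 5): no — 1 R 3 and 1 R 3, but not 3 R 3.
So F validates K; K4 would additionally require R to be transitive. The strongest is K.

K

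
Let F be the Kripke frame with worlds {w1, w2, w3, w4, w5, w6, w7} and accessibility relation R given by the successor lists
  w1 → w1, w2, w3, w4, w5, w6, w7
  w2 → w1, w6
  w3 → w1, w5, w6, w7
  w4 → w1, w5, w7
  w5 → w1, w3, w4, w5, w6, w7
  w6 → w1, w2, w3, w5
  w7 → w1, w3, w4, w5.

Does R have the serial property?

Serial: yes — every world has a successor (e.g. w1 R w1).

Yes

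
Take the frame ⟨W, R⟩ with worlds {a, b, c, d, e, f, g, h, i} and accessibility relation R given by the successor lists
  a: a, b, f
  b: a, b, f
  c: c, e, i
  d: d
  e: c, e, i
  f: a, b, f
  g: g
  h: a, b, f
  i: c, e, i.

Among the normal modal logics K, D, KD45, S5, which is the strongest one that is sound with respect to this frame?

Serial (axiom D): yes — every world has a successor (e.g. a R a).
Euclidean (axiom 5): yes — any two successors of a common world are R-related.
Transitive (axiom 4): yes — every two-step R-path is closed by a direct edge.
Reflexive (axiom T): no — h is not related to itself.
So F validates K, D, KD45; S5 would additionally require R to be reflexive. The strongest is KD45.

KD45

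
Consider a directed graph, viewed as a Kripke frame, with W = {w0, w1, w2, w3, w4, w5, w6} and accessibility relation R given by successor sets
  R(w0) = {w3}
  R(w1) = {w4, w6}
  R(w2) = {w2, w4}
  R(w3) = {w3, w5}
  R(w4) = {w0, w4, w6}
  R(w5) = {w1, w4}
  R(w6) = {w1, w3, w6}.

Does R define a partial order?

Reflexive: no — w0 is not related to itself.
Transitive: no — w0 R w3 and w3 R w5, but not w0 R w5.
Antisymmetric: no — w1 R w6 and w6 R w1 with w1 ≠ w6.
So R is not a partial order.

No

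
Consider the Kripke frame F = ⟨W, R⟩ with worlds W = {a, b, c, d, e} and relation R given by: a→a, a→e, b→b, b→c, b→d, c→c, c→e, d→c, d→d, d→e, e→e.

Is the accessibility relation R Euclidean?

Euclidean: no — b R c and b R d, but not c R d.

No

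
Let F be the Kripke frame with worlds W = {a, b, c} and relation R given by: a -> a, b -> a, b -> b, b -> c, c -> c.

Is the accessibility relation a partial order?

Reflexive: yes — every world is R-related to itself.
Transitive: yes — every two-step R-path is closed by a direct edge.
Antisymmetric: yes — no distinct pair is related both ways.
So R is a partial order.

Yes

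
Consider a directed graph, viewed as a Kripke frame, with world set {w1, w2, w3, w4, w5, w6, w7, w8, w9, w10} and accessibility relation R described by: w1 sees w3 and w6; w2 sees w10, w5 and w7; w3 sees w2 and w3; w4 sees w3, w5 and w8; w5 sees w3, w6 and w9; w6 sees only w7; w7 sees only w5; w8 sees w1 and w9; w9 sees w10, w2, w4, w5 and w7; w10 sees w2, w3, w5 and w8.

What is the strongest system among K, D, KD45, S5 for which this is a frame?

D

Serial (axiom D): yes — every world has a successor (e.g. w1 R w3).
Euclidean (axiom 5): no — w1 R w3 and w1 R w6, but not w3 R w6.
Transitive (axiom 4): no — w1 R w3 and w3 R w2, but not w1 R w2.
Reflexive (axiom T): no — w1 is not related to itself.
So F validates K, D; KD45 would additionally require R to be Euclidean and transitive. The strongest is D.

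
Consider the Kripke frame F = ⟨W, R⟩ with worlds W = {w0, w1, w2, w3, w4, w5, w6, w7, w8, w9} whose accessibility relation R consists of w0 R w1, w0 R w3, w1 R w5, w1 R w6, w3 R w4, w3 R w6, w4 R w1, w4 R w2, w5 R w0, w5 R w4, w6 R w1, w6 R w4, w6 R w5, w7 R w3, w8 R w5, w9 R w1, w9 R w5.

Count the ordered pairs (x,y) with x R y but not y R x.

15

Enumerating: (w0,w1), (w0,w3), (w1,w5), (w3,w4), (w3,w6), (w4,w1), (w4,w2), (w5,w0), (w5,w4), (w6,w4), (w6,w5), (w7,w3), (w8,w5), (w9,w1), (w9,w5).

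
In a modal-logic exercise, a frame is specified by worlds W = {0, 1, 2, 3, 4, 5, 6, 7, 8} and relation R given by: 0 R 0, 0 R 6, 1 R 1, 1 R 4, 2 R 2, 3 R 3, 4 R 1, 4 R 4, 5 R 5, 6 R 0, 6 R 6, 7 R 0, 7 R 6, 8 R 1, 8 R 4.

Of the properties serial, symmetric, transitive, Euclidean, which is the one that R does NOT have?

symmetric

Serial: yes — every world has a successor (e.g. 0 R 0).
Symmetric: no — 7 R 0 but not 0 R 7.
Transitive: yes — every two-step R-path is closed by a direct edge.
Euclidean: yes — any two successors of a common world are R-related.
Only symmetric fails.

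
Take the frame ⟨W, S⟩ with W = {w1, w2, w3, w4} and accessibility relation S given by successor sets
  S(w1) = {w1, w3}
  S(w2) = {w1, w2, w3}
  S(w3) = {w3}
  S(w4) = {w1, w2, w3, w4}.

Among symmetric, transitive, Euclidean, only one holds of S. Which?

Symmetric: no — w1 S w3 but not w3 S w1.
Transitive: yes — every two-step S-path is closed by a direct edge.
Euclidean: no — w2 S w3 and w2 S w1, but not w3 S w1.
Only transitive holds.

transitive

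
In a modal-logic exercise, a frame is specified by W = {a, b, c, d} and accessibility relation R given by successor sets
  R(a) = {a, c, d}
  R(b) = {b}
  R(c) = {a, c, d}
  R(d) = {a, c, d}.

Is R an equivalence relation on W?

Reflexive: yes — every world is R-related to itself.
Symmetric: yes — every pair in R has its reverse in R.
Transitive: yes — every two-step R-path is closed by a direct edge.
So R is an equivalence relation.

Yes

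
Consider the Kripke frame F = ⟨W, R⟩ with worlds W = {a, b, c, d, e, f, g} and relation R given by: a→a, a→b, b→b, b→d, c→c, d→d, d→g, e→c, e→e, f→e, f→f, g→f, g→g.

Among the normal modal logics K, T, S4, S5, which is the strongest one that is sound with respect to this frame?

Reflexive (axiom T): yes — every world is R-related to itself.
Transitive (axiom 4): no — a R b and b R d, but not a R d.
Euclidean (axiom 5): no — a R b and a R a, but not b R a.
So F validates K, T; S4 would additionally require R to be transitive. The strongest is T.

T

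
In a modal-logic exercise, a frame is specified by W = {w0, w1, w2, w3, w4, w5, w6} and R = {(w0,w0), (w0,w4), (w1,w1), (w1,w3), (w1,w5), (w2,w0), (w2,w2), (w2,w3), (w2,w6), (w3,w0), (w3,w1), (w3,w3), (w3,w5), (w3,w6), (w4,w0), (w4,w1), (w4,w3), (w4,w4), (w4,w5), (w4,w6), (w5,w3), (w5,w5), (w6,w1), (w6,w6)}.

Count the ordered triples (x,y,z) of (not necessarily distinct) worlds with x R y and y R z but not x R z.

16

Enumerating: (w0,w4,w1), (w0,w4,w3), (w0,w4,w5), (w0,w4,w6), (w1,w3,w0), (w1,w3,w6), (w2,w0,w4), (w2,w3,w1), (w2,w3,w5), (w2,w6,w1), (w3,w0,w4), (w5,w3,w0), (w5,w3,w1), (w5,w3,w6), (w6,w1,w3), (w6,w1,w5).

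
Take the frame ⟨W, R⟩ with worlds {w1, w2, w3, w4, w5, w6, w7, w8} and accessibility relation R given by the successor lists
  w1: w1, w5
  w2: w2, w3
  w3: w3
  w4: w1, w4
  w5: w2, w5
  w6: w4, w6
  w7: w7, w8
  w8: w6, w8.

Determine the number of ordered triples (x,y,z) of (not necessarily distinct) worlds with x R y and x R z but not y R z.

7

Enumerating: (w1,w5,w1), (w2,w3,w2), (w4,w1,w4), (w5,w2,w5), (w6,w4,w6), (w7,w8,w7), (w8,w6,w8).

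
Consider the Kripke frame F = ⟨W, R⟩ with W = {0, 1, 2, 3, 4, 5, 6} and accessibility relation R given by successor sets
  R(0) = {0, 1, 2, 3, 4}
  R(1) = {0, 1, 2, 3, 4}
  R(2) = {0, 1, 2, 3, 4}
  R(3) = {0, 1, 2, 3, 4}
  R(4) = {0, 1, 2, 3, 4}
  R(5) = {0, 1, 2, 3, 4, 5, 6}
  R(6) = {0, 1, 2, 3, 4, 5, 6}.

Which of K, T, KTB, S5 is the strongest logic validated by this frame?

T

Reflexive (axiom T): yes — every world is R-related to itself.
Symmetric (axiom B): no — 5 R 0 but not 0 R 5.
Euclidean (axiom 5): no — 5 R 0 and 5 R 6, but not 0 R 6.
So F validates K, T; KTB would additionally require R to be symmetric. The strongest is T.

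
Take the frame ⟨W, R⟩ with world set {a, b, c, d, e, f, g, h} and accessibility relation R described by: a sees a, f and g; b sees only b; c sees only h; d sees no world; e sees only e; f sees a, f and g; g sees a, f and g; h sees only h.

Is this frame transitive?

Yes

Transitive: yes — every two-step R-path is closed by a direct edge.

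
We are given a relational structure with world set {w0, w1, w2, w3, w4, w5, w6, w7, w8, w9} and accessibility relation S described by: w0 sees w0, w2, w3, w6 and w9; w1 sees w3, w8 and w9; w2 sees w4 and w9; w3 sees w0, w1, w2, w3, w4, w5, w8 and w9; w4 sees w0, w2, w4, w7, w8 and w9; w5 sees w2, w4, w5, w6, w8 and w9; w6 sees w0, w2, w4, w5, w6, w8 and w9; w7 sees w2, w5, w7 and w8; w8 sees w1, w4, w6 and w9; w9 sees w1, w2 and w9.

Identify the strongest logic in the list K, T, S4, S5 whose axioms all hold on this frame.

Reflexive (axiom T): no — w1 is not related to itself.
Transitive (axiom 4): no — w0 S w2 and w2 S w4, but not w0 S w4.
Euclidean (axiom 5): no — w0 S w2 and w0 S w3, but not w2 S w3.
So F validates K; T would additionally require S to be reflexive. The strongest is K.

K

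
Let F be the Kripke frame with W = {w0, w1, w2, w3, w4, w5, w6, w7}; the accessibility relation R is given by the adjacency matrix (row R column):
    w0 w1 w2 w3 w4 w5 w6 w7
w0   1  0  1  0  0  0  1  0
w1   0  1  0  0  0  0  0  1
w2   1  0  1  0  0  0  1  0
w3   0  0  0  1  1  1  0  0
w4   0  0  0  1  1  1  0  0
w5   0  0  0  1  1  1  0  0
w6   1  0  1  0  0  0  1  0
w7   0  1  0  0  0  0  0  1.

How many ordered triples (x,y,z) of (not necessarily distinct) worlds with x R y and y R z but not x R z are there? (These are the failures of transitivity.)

R is transitive; there are no such tuples.

0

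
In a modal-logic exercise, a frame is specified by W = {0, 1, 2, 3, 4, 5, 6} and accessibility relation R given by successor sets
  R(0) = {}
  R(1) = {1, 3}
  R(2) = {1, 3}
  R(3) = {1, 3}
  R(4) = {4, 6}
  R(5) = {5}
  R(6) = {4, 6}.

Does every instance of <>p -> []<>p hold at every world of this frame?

Axiom 5 corresponds to the accessibility relation being Euclidean.
Euclidean: yes — any two successors of a common world are R-related.

Yes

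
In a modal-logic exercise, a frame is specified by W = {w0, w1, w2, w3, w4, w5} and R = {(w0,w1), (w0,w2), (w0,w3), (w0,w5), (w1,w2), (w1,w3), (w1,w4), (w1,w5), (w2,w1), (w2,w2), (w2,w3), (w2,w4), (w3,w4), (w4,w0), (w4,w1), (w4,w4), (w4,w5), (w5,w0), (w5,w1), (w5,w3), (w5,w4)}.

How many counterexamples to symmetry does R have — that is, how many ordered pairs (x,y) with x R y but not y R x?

9

Enumerating: (w0,w1), (w0,w2), (w0,w3), (w1,w3), (w2,w3), (w2,w4), (w3,w4), (w4,w0), (w5,w3).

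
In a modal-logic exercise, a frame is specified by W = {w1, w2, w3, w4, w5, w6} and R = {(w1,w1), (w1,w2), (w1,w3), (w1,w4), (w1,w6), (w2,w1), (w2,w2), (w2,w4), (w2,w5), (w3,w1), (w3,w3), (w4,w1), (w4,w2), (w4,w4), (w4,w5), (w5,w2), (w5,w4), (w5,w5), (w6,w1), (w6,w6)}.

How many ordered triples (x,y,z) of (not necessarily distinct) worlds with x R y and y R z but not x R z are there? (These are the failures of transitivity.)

14

Enumerating: (w1,w2,w5), (w1,w4,w5), (w2,w1,w3), (w2,w1,w6), (w3,w1,w2), (w3,w1,w4), (w3,w1,w6), (w4,w1,w3), (w4,w1,w6), (w5,w2,w1), (w5,w4,w1), (w6,w1,w2), (w6,w1,w3), (w6,w1,w4).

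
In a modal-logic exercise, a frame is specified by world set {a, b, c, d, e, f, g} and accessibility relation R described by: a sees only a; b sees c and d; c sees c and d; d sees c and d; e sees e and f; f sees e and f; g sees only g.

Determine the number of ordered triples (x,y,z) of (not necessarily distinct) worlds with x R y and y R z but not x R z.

R is transitive; there are no such tuples.

0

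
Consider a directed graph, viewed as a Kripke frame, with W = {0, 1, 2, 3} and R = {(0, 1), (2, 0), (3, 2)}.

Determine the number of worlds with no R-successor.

1

Enumerating: 1.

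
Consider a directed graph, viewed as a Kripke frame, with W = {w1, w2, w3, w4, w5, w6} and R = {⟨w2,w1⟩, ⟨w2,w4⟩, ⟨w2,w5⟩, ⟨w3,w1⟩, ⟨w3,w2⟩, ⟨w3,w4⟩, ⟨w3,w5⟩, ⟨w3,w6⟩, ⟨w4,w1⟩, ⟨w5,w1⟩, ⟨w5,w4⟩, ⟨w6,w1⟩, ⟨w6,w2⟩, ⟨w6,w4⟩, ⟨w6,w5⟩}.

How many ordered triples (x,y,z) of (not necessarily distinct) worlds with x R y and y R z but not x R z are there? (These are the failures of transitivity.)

0

R is transitive; there are no such tuples.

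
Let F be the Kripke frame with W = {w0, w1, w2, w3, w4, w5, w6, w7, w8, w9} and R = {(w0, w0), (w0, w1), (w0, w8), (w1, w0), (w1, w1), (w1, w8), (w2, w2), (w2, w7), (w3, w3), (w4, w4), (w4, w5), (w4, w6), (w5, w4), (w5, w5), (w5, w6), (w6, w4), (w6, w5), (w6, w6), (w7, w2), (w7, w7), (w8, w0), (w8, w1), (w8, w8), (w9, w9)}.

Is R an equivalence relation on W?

Yes

Reflexive: yes — every world is R-related to itself.
Symmetric: yes — every pair in R has its reverse in R.
Transitive: yes — every two-step R-path is closed by a direct edge.
So R is an equivalence relation.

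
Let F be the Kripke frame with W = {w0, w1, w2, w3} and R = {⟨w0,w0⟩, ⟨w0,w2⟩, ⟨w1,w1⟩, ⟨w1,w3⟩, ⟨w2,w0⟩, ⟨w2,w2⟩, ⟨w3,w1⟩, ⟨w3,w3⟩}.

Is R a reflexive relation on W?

Reflexive: yes — every world is R-related to itself.

Yes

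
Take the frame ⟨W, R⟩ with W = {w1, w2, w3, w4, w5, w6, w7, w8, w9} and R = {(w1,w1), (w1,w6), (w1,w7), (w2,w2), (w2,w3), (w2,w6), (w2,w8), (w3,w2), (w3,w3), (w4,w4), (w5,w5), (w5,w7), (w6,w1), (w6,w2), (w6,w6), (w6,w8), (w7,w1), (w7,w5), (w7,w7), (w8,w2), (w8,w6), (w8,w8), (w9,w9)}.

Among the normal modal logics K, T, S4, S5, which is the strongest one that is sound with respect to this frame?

T

Reflexive (axiom T): yes — every world is R-related to itself.
Transitive (axiom 4): no — w1 R w6 and w6 R w2, but not w1 R w2.
Euclidean (axiom 5): no — w1 R w6 and w1 R w7, but not w6 R w7.
So F validates K, T; S4 would additionally require R to be transitive. The strongest is T.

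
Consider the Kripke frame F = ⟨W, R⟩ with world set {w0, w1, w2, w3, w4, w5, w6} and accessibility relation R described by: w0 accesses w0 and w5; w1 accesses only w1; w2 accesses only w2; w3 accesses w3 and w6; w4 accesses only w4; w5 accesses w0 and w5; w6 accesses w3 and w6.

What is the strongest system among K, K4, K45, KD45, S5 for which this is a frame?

S5

Transitive (axiom 4): yes — every two-step R-path is closed by a direct edge.
Euclidean (axiom 5): yes — any two successors of a common world are R-related.
Serial (axiom D): yes — every world has a successor (e.g. w0 R w0).
Reflexive (axiom T): yes — every world is R-related to itself.
So F validates K, K4, K45, KD45, S5. The strongest is S5.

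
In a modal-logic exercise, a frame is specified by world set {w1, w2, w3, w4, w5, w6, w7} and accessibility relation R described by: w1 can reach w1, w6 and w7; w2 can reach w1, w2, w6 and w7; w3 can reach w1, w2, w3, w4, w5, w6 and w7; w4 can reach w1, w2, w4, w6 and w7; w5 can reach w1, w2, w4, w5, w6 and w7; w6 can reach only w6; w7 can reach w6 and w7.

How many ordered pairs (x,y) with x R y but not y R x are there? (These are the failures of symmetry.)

Enumerating: (w1,w6), (w1,w7), (w2,w1), (w2,w6), (w2,w7), (w3,w1), (w3,w2), (w3,w4), (w3,w5), (w3,w6), (w3,w7), (w4,w1), … and 9 more.
Total: 21.

21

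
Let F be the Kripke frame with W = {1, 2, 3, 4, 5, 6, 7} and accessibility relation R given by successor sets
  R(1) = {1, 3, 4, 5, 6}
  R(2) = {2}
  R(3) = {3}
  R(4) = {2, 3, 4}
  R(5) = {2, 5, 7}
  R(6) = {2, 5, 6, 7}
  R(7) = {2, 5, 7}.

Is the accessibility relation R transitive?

Transitive: no — 1 R 4 and 4 R 2, but not 1 R 2.

No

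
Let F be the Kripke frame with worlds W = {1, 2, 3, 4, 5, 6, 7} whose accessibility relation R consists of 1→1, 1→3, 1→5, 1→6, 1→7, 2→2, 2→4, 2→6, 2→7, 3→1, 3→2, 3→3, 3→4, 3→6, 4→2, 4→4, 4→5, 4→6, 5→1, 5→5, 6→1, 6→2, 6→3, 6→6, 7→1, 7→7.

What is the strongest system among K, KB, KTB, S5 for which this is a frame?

K

Symmetric (axiom B): no — 2 R 7 but not 7 R 2.
Reflexive (axiom T): yes — every world is R-related to itself.
Euclidean (axiom 5): no — 1 R 3 and 1 R 5, but not 3 R 5.
So F validates K; KB would additionally require R to be symmetric. The strongest is K.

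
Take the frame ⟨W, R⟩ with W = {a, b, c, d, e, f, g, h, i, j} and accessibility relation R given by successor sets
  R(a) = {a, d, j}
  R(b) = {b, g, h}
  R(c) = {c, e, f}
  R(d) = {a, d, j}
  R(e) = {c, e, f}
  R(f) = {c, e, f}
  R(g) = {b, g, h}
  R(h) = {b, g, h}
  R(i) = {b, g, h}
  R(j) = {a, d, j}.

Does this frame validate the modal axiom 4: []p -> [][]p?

Yes

Axiom 4 corresponds to the accessibility relation being transitive.
Transitive: yes — every two-step R-path is closed by a direct edge.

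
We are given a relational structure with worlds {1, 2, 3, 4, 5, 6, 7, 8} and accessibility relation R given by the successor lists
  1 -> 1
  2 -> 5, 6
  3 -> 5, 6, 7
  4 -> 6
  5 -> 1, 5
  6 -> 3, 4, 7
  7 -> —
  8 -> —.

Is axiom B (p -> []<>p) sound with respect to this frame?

No

The schema B characterises exactly the symmetric frames.
Symmetric: no — 2 R 5 but not 5 R 2.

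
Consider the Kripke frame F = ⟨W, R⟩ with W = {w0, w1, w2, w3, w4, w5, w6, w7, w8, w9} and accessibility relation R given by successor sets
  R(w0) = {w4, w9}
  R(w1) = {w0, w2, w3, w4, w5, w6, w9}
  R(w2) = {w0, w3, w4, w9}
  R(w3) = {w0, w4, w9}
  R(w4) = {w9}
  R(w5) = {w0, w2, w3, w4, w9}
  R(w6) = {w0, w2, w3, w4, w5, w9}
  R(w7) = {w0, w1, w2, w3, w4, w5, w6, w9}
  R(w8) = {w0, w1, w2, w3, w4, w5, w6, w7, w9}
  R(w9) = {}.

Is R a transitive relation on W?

Yes

Transitive: yes — every two-step R-path is closed by a direct edge.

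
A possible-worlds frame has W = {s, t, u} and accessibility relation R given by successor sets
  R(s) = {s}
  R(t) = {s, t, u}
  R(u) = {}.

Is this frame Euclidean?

Euclidean: no — t R s and t R u, but not s R u.

No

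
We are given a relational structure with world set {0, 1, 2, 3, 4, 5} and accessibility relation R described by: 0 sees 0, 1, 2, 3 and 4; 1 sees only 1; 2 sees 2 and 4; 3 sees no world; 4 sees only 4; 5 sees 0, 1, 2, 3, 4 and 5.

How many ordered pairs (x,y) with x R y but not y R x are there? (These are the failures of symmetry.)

Enumerating: (0,1), (0,2), (0,3), (0,4), (2,4), (5,0), (5,1), (5,2), (5,3), (5,4).

10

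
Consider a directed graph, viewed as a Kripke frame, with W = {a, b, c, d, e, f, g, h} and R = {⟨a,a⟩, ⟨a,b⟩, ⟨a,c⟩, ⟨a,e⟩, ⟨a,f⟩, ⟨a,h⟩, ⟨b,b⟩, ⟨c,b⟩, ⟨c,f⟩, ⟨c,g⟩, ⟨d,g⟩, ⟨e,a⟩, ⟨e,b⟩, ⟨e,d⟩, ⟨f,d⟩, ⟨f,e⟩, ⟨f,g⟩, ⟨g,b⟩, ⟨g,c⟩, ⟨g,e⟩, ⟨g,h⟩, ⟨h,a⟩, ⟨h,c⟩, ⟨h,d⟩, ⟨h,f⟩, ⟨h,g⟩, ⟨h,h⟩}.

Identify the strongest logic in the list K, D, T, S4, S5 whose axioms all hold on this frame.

Serial (axiom D): yes — every world has a successor (e.g. a R a).
Reflexive (axiom T): no — c is not related to itself.
Transitive (axiom 4): no — a R c and c R g, but not a R g.
Euclidean (axiom 5): no — a R b and a R c, but not b R c.
So F validates K, D; T would additionally require R to be reflexive. The strongest is D.

D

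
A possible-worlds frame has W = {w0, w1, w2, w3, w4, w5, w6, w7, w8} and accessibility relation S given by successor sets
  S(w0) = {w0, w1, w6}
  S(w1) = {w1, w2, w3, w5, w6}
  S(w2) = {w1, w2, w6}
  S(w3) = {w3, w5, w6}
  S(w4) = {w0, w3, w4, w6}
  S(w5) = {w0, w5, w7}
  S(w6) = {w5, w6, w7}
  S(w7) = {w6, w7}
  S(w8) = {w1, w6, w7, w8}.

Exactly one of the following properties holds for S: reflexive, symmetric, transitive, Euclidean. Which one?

Reflexive: yes — every world is S-related to itself.
Symmetric: no — w0 S w1 but not w1 S w0.
Transitive: no — w0 S w1 and w1 S w2, but not w0 S w2.
Euclidean: no — w0 S w6 and w0 S w1, but not w6 S w1.
Only reflexive holds.

reflexive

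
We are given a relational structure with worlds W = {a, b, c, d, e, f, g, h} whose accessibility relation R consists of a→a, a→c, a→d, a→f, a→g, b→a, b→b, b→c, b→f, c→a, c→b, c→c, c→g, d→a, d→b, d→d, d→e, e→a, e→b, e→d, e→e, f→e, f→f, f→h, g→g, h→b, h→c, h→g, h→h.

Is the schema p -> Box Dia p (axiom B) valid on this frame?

No

The schema B characterises exactly the symmetric frames.
Symmetric: no — a R f but not f R a.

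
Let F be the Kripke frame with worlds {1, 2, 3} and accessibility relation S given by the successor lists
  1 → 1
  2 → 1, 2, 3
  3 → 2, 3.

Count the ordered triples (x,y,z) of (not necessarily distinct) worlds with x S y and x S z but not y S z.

Enumerating: (2,1,2), (2,1,3), (2,3,1).

3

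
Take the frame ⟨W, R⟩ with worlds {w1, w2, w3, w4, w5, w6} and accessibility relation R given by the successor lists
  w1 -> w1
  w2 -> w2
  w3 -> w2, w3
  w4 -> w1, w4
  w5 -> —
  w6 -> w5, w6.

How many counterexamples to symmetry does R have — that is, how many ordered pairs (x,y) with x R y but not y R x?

3

Enumerating: (w3,w2), (w4,w1), (w6,w5).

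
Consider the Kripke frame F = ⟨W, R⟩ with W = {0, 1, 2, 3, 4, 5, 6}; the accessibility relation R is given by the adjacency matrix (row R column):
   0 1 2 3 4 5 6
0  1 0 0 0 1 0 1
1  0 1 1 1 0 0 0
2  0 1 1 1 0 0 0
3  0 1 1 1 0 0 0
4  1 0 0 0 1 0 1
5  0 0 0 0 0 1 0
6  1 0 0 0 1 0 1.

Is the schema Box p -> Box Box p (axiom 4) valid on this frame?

Yes

Axiom 4 corresponds to the accessibility relation being transitive.
Transitive: yes — every two-step R-path is closed by a direct edge.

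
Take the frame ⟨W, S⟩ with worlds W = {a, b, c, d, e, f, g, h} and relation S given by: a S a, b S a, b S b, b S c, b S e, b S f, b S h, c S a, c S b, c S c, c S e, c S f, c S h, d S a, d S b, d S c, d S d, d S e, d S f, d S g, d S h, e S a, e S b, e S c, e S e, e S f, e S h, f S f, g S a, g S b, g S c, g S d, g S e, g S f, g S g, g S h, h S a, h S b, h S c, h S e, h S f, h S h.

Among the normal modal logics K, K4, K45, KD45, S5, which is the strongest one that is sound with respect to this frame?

Transitive (axiom 4): yes — every two-step S-path is closed by a direct edge.
Euclidean (axiom 5): no — b S a and b S c, but not a S c.
Serial (axiom D): yes — every world has a successor (e.g. a S a).
Reflexive (axiom T): yes — every world is S-related to itself.
So F validates K, K4; K45 would additionally require S to be Euclidean. The strongest is K4.

K4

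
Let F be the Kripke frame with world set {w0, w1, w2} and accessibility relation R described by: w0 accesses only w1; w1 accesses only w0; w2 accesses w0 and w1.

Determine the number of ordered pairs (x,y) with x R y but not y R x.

Enumerating: (w2,w0), (w2,w1).

2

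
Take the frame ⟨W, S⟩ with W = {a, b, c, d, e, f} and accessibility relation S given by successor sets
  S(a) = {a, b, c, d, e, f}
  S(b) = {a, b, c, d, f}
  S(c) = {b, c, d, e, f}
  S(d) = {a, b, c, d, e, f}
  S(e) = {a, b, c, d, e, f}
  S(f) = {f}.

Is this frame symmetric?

Symmetric: no — a S c but not c S a.

No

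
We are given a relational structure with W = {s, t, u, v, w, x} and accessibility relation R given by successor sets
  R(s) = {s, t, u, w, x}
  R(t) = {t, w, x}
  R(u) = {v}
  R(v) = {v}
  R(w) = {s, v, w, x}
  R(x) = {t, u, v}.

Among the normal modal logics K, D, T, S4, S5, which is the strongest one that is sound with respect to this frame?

D

Serial (axiom D): yes — every world has a successor (e.g. s R s).
Reflexive (axiom T): no — u is not related to itself.
Transitive (axiom 4): no — s R u and u R v, but not s R v.
Euclidean (axiom 5): no — s R t and s R u, but not t R u.
So F validates K, D; T would additionally require R to be reflexive. The strongest is D.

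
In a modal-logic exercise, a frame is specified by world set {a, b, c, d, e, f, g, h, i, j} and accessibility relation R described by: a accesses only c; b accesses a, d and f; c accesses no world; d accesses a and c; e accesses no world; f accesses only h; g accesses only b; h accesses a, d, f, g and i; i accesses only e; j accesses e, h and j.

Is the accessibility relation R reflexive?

Reflexive: no — a is not related to itself.

No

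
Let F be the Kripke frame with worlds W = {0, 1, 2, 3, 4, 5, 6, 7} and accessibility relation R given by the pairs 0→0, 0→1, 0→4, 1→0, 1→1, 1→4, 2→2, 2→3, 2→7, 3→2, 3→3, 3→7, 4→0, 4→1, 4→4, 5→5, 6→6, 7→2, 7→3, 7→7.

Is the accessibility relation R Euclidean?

Euclidean: yes — any two successors of a common world are R-related.

Yes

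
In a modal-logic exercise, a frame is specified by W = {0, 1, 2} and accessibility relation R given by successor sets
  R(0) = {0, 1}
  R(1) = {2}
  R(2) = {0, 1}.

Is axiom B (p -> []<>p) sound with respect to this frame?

No

The schema B characterises exactly the symmetric frames.
Symmetric: no — 0 R 1 but not 1 R 0.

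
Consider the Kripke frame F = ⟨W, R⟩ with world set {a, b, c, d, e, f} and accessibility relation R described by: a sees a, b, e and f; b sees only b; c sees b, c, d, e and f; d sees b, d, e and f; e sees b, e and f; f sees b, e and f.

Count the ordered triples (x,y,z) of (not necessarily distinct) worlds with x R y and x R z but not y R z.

Enumerating: (a,b,a), (a,b,e), (a,b,f), (a,e,a), (a,f,a), (c,b,c), (c,b,d), (c,b,e), (c,b,f), (c,d,c), (c,e,c), (c,e,d), … and 11 more.
Total: 23.

23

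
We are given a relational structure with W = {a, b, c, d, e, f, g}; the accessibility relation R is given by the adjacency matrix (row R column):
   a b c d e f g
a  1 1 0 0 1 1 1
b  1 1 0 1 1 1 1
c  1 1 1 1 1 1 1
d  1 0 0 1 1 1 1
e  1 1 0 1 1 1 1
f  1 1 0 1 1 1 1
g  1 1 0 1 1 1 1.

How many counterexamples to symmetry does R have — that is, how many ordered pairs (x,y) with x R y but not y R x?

Enumerating: (b,d), (c,a), (c,b), (c,d), (c,e), (c,f), (c,g), (d,a).

8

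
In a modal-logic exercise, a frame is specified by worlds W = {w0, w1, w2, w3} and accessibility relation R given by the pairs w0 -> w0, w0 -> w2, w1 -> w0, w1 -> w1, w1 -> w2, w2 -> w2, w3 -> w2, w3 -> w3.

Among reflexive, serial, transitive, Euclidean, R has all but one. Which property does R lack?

Reflexive: yes — every world is R-related to itself.
Serial: yes — every world has a successor (e.g. w0 R w0).
Transitive: yes — every two-step R-path is closed by a direct edge.
Euclidean: no — w1 R w2 and w1 R w0, but not w2 R w0.
Only Euclidean fails.

Euclidean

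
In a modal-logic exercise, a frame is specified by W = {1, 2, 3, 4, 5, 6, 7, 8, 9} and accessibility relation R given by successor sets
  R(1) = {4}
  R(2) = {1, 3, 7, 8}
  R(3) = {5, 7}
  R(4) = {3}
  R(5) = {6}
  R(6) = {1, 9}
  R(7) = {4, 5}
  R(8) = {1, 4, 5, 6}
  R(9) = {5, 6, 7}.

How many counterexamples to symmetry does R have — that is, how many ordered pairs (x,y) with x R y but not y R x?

Enumerating: (1,4), (2,1), (2,3), (2,7), (2,8), (3,5), (3,7), (4,3), (5,6), (6,1), (7,4), (7,5), (8,1), (8,4), (8,5), (8,6), (9,5), (9,7).

18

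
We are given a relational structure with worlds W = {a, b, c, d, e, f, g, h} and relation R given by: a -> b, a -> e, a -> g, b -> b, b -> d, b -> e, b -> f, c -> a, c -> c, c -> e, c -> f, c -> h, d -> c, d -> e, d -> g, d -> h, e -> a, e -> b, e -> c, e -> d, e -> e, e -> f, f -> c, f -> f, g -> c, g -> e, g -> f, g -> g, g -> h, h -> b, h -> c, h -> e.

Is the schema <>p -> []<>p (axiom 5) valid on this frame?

By correspondence theory, 5 is valid on a frame iff R is Euclidean.
Euclidean: no — a R b and a R g, but not b R g.

No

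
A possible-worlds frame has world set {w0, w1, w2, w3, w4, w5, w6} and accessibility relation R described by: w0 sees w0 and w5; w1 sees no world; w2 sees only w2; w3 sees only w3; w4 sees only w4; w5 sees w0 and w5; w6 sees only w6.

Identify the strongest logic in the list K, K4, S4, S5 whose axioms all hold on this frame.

Transitive (axiom 4): yes — every two-step R-path is closed by a direct edge.
Reflexive (axiom T): no — w1 is not related to itself.
Euclidean (axiom 5): yes — any two successors of a common world are R-related.
So F validates K, K4; S4 would additionally require R to be reflexive. The strongest is K4.

K4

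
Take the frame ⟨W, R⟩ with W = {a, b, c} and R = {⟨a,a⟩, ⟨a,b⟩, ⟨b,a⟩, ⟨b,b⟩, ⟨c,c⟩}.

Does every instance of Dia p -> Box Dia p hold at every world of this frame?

Yes

Axiom 5 corresponds to the accessibility relation being Euclidean.
Euclidean: yes — any two successors of a common world are R-related.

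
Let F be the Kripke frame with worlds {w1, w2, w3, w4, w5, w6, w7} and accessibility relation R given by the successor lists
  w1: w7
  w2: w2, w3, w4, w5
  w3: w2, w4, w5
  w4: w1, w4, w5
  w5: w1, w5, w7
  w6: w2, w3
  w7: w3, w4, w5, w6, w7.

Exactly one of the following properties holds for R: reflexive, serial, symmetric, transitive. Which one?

serial

Reflexive: no — w1 is not related to itself.
Serial: yes — every world has a successor (e.g. w1 R w7).
Symmetric: no — w1 R w7 but not w7 R w1.
Transitive: no — w1 R w7 and w7 R w3, but not w1 R w3.
Only serial holds.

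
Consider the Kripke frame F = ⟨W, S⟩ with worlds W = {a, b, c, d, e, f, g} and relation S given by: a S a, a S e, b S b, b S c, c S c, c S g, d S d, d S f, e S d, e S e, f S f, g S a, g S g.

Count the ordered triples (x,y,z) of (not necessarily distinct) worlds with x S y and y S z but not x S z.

5

Enumerating: (a,e,d), (b,c,g), (c,g,a), (e,d,f), (g,a,e).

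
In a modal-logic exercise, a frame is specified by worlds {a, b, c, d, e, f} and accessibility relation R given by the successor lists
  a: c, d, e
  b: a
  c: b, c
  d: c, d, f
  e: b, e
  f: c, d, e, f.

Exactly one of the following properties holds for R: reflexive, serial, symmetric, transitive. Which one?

serial

Reflexive: no — a is not related to itself.
Serial: yes — every world has a successor (e.g. a R c).
Symmetric: no — a R c but not c R a.
Transitive: no — a R c and c R b, but not a R b.
Only serial holds.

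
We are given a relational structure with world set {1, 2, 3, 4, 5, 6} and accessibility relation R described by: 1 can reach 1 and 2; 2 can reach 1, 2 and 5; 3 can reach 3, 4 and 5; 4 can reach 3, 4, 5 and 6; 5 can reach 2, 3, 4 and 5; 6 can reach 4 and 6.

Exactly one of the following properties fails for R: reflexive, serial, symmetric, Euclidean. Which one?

Euclidean

Reflexive: yes — every world is R-related to itself.
Serial: yes — every world has a successor (e.g. 1 R 1).
Symmetric: yes — every pair in R has its reverse in R.
Euclidean: no — 2 R 1 and 2 R 5, but not 1 R 5.
Only Euclidean fails.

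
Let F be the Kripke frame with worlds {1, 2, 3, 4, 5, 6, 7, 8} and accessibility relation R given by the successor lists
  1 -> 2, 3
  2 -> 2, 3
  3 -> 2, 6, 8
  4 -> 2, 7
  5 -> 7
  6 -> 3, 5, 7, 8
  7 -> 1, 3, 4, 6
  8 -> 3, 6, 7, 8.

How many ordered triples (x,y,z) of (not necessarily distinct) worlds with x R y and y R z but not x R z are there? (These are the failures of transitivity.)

Enumerating: (1,3,6), (1,3,8), (2,3,6), (2,3,8), (3,2,3), (3,6,3), (3,6,5), (3,6,7), (3,8,3), (3,8,7), (4,2,3), (4,7,1), … and 25 more.
Total: 37.

37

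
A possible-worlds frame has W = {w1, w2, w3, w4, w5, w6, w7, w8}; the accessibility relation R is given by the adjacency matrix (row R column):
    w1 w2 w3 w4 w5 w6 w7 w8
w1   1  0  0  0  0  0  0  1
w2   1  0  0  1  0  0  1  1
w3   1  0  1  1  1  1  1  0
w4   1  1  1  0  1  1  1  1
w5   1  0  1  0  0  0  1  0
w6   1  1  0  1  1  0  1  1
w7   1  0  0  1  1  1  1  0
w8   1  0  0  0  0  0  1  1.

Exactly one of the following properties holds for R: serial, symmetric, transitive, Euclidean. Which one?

Serial: yes — every world has a successor (e.g. w1 R w1).
Symmetric: no — w2 R w1 but not w1 R w2.
Transitive: no — w1 R w8 and w8 R w7, but not w1 R w7.
Euclidean: no — w2 R w1 and w2 R w4, but not w1 R w4.
Only serial holds.

serial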